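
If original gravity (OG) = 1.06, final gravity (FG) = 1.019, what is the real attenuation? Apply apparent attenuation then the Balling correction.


AA = (OG−FG)/(OG−1)·100;  RA = AA·0.8192
AA = (1.06 − 1.019)/(1.06 − 1)·100 = 68.3333
RA = 68.3333·0.8192

55.9787 %


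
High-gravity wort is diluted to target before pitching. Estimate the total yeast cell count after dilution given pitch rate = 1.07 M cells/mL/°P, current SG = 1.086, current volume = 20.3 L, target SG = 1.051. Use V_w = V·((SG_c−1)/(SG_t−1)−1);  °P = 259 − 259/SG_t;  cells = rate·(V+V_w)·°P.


V_w = 20.3·((1.086−1)/(1.051−1)−1) = 13.9314
V_final = 20.3 + 13.9314 = 34.2314
°P = 259 − 259/1.051 = 12.5680
cells = 1.07·34.2314·12.5680

460.3364 billion cells


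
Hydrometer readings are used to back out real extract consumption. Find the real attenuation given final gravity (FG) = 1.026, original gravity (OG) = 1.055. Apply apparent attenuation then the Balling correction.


AA = (OG−FG)/(OG−1)·100;  RA = AA·0.8192
AA = (1.055 − 1.026)/(1.055 − 1)·100 = 52.7273
RA = 52.7273·0.8192

43.1942 %


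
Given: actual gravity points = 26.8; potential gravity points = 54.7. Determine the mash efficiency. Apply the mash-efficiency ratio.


efficiency = actual / potential × 100
efficiency = 26.8 / 54.7 × 100

48.9945 %


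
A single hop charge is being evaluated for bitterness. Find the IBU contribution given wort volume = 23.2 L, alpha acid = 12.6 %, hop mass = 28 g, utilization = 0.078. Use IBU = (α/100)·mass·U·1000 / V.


IBU = (12.6/100)·28·0.078·1000 / 23.2

11.8614 IBU


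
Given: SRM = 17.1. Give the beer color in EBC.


EBC = SRM · 1.97
EBC = 17.1 · 1.97

33.6870 EBC


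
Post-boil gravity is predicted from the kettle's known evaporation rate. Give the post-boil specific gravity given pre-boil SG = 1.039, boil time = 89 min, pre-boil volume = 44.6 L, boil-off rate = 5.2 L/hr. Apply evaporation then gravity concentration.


V_post = V_pre − rate·(t/60);  SG_post = 1 + (SG_pre−1)·V_pre/V_post
V_post = 44.6 − 5.2·(89/60) = 36.8867
SG_post = 1 + (1.039 − 1)·44.6/36.8867

1.0472


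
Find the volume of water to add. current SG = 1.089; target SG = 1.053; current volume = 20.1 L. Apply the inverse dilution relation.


V_water = V·((SG_curr − 1)/(SG_target − 1) − 1)
V_water = 20.1·((1.089 − 1)/(1.053 − 1) − 1)

13.6528 L


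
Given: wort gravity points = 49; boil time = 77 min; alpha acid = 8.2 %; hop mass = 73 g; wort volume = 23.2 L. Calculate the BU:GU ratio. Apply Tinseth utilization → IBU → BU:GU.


U = 1.65·0.000125^(GP/1000)·(1−e^(−0.04t))/4.15;  IBU = (α/100)·m·U·1000/V;  BU:GU = IBU/GP
U = 1.65·0.000125^(49/1000)·(1−e^(−0.04·77))/4.15 = 0.2442
IBU = (8.2/100)·73·0.2442·1000/23.2 = 63.0086
BU:GU = 63.0086/49

1.2859


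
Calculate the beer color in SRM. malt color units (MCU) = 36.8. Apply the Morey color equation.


SRM = 1.4922 · MCU^0.6859
SRM = 1.4922 · 36.8^0.6859

17.6947 SRM


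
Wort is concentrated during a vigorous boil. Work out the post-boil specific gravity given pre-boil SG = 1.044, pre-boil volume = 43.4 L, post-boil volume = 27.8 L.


SG_post = 1 + (SG_pre − 1)·V_pre/V_post
pts_pre = (1.044 − 1)·1000 = 44.0000
pts_post = 44.0000·43.4/27.8 = 68.6906
SG_post = 1 + 68.6906/1000

1.0687


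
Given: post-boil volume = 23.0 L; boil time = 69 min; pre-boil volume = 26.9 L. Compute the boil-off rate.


rate = (V_pre − V_post) / (t_min/60)
rate = (26.9 − 23.0) / (69/60)

3.3913 L/hr


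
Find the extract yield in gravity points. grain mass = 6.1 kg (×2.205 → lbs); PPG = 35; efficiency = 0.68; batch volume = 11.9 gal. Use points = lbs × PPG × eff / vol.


lbs = 6.1 × 2.205 = 13.4505
points = 13.4505 × 35 × 0.68 / 11.9

26.9010 points


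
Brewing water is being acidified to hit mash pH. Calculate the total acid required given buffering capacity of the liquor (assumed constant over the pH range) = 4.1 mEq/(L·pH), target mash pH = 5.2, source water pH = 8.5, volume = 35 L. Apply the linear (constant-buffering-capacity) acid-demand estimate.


acid = buffering capacity · (pH_source − pH_target) · V
acid = 4.1 · (8.5 − 5.2) · 35

473.5500 mEq


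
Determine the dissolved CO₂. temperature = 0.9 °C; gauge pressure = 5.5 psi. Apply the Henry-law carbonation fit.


vols = (P + 14.695)·(0.01821 + 0.09011·e^(−0.04·T))
vols = (5.5 + 14.695)·(0.01821 + 0.09011·e^(−0.04·0.9))

2.1232 volumes


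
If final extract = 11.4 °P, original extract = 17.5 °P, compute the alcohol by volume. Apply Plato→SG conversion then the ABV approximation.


SG = 259/(259 − P);  ABV = (OG − FG)·131.25
OG = 259/(259 − 17.5) = 1.0725
FG = 259/(259 − 11.4) = 1.0460
ABV = (1.0725 − 1.0460)·131.25

3.4679 % ABV


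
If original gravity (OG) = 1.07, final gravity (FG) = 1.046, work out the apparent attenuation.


AA = (OG − FG)/(OG − 1) · 100
AA = (1.07 − 1.046)/(1.07 − 1) · 100

34.2857 %


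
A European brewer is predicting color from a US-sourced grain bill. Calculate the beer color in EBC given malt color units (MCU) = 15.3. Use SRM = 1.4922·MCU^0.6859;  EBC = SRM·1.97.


SRM = 1.4922·15.3^0.6859 = 9.6919
EBC = 9.6919·1.97

19.0930 EBC


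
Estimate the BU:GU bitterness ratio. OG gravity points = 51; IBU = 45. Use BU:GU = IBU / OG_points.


BU:GU = 45 / 51

0.8824


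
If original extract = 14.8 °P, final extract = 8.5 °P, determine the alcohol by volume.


SG = 259/(259 − P);  ABV = (OG − FG)·131.25
OG = 259/(259 − 14.8) = 1.0606
FG = 259/(259 − 8.5) = 1.0339
ABV = (1.0606 − 1.0339)·131.25

3.5010 % ABV


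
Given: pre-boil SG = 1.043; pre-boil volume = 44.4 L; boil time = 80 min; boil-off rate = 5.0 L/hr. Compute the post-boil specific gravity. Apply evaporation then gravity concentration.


V_post = V_pre − rate·(t/60);  SG_post = 1 + (SG_pre−1)·V_pre/V_post
V_post = 44.4 − 5.0·(80/60) = 37.7333
SG_post = 1 + (1.043 − 1)·44.4/37.7333

1.0506


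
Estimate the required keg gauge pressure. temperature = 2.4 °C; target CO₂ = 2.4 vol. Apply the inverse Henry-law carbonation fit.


psi = vols/(0.01821 + 0.09011·e^(−0.04·T)) − 14.695
psi = 2.4/(0.01821 + 0.09011·e^(−0.04·2.4)) − 14.695

9.2878 psi


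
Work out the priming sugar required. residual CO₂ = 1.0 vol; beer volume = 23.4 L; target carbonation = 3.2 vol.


sugar = (target − residual)·4.0·V
sugar = (3.2 − 1.0)·4.0·23.4

205.9200 g


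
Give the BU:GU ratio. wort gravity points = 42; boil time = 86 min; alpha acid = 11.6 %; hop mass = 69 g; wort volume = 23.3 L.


U = 1.65·0.000125^(GP/1000)·(1−e^(−0.04t))/4.15;  IBU = (α/100)·m·U·1000/V;  BU:GU = IBU/GP
U = 1.65·0.000125^(42/1000)·(1−e^(−0.04·86))/4.15 = 0.2638
IBU = (11.6/100)·69·0.2638·1000/23.3 = 90.6366
BU:GU = 90.6366/42

2.1580


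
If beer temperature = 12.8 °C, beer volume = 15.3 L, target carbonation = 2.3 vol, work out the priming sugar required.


residual = 14.695·(0.01821 + 0.09011·e^(−0.04·T));  sugar = (target − residual)·4.0·V
residual = 14.695·(0.01821 + 0.09011·e^(−0.04·12.8)) = 1.0612
sugar = (2.3 − 1.0612)·4.0·15.3

75.8168 g


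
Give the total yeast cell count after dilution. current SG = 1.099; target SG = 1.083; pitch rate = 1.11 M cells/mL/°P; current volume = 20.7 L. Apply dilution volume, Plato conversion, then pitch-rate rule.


V_w = V·((SG_c−1)/(SG_t−1)−1);  °P = 259 − 259/SG_t;  cells = rate·(V+V_w)·°P
V_w = 20.7·((1.099−1)/(1.083−1)−1) = 3.9904
V_final = 20.7 + 3.9904 = 24.6904
°P = 259 − 259/1.083 = 19.8495
cells = 1.11·24.6904·19.8495

544.0012 billion cells


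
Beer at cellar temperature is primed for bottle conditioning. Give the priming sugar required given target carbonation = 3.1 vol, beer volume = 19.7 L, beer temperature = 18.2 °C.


residual = 14.695·(0.01821 + 0.09011·e^(−0.04·T));  sugar = (target − residual)·4.0·V
residual = 14.695·(0.01821 + 0.09011·e^(−0.04·18.2)) = 0.9070
sugar = (3.1 − 0.9070)·4.0·19.7

172.8083 g


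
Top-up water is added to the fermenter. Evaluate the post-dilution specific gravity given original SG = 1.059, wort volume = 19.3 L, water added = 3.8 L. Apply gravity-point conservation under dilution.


SG_new = 1 + (SG_old − 1)·V_old/(V_old + V_water)
pts = (1.059 − 1)·1000·19.3/(19.3 + 3.8) = 49.2944
SG_new = 1 + 49.2944/1000

1.0493


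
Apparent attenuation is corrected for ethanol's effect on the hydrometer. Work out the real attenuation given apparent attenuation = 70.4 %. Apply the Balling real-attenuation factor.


RA = AA · 0.8192
RA = 70.4 · 0.8192

57.6717 %


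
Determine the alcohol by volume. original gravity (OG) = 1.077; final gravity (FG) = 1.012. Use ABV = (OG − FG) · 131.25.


ABV = (1.077 − 1.012) · 131.25

8.5312 % ABV


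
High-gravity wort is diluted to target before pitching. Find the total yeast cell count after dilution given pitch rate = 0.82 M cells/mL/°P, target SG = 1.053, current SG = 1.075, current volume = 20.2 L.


V_w = V·((SG_c−1)/(SG_t−1)−1);  °P = 259 − 259/SG_t;  cells = rate·(V+V_w)·°P
V_w = 20.2·((1.075−1)/(1.053−1)−1) = 8.3849
V_final = 20.2 + 8.3849 = 28.5849
°P = 259 − 259/1.053 = 13.0361
cells = 0.82·28.5849·13.0361

305.5610 billion cells


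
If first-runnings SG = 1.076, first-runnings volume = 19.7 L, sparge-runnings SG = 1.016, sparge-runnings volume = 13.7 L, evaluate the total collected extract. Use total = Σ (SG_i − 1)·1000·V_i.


first = (1.076 − 1)·1000·19.7 = 1497.2000
sparge = (1.016 − 1)·1000·13.7 = 219.2000
total = 1497.2000 + 219.2000

1716.4000 gravity·L


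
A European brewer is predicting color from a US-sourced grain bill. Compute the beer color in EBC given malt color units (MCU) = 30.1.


SRM = 1.4922·MCU^0.6859;  EBC = SRM·1.97
SRM = 1.4922·30.1^0.6859 = 15.4161
EBC = 15.4161·1.97

30.3698 EBC


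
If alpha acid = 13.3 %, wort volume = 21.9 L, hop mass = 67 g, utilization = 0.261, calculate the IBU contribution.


IBU = (α/100)·mass·U·1000 / V
IBU = (13.3/100)·67·0.261·1000 / 21.9

106.1996 IBU


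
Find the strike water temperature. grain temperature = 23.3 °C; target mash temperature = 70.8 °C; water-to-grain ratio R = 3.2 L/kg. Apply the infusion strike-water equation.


T_strike = (0.41/R)·(T_mash − T_grain) + T_mash
T_strike = (0.41/3.2)·(70.8 − 23.3) + 70.8

76.8859 °C


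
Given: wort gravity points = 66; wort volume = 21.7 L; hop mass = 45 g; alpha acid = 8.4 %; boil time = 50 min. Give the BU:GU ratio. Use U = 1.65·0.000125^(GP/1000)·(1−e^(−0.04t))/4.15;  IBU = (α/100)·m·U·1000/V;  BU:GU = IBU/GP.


U = 1.65·0.000125^(66/1000)·(1−e^(−0.04·50))/4.15 = 0.1900
IBU = (8.4/100)·45·0.1900·1000/21.7 = 33.0911
BU:GU = 33.0911/66

0.5014


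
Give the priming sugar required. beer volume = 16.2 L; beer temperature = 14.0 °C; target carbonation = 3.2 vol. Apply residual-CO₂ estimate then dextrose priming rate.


residual = 14.695·(0.01821 + 0.09011·e^(−0.04·T));  sugar = (target − residual)·4.0·V
residual = 14.695·(0.01821 + 0.09011·e^(−0.04·14.0)) = 1.0240
sugar = (3.2 − 1.0240)·4.0·16.2

141.0066 g


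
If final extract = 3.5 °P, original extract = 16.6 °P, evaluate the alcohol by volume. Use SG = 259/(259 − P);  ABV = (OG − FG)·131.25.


OG = 259/(259 − 16.6) = 1.0685
FG = 259/(259 − 3.5) = 1.0137
ABV = (1.0685 − 1.0137)·131.25

7.1903 % ABV


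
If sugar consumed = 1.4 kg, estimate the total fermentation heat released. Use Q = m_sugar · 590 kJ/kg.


Q = 1.4 · 590

826.0000 kJ


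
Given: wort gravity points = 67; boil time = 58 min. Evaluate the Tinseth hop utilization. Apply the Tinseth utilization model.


U = 1.65·0.000125^(GP/1000) · (1 − e^(−0.04·t))/4.15
bigness = 1.65·0.000125^(67/1000) = 0.9036
boil_factor = (1 − e^(−0.04·58))/4.15 = 0.2173
U = 0.9036 · 0.2173

0.1963


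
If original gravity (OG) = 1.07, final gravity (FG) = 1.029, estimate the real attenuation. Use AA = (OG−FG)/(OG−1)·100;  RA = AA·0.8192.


AA = (1.07 − 1.029)/(1.07 − 1)·100 = 58.5714
RA = 58.5714·0.8192

47.9817 %


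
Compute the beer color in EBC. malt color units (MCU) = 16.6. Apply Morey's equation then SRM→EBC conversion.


SRM = 1.4922·MCU^0.6859;  EBC = SRM·1.97
SRM = 1.4922·16.6^0.6859 = 10.2494
EBC = 10.2494·1.97

20.1914 EBC


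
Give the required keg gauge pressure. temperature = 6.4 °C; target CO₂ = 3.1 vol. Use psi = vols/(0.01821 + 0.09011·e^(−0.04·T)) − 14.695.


psi = 3.1/(0.01821 + 0.09011·e^(−0.04·6.4)) − 14.695

20.5451 psi


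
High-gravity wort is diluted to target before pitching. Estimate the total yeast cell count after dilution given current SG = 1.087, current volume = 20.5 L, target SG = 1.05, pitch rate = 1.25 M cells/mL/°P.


V_w = V·((SG_c−1)/(SG_t−1)−1);  °P = 259 − 259/SG_t;  cells = rate·(V+V_w)·°P
V_w = 20.5·((1.087−1)/(1.05−1)−1) = 15.1700
V_final = 20.5 + 15.1700 = 35.6700
°P = 259 − 259/1.05 = 12.3333
cells = 1.25·35.6700·12.3333

549.9125 billion cells


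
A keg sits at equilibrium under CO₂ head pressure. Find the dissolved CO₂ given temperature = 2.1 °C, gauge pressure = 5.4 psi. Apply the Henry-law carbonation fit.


vols = (P + 14.695)·(0.01821 + 0.09011·e^(−0.04·T))
vols = (5.4 + 14.695)·(0.01821 + 0.09011·e^(−0.04·2.1))

2.0308 volumes


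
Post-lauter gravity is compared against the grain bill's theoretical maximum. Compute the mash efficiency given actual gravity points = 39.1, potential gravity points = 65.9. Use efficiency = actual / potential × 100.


efficiency = 39.1 / 65.9 × 100

59.3323 %


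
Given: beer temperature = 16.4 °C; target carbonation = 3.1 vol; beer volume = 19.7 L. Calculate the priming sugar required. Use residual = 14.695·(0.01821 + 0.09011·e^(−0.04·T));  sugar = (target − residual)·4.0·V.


residual = 14.695·(0.01821 + 0.09011·e^(−0.04·16.4)) = 0.9547
sugar = (3.1 − 0.9547)·4.0·19.7

169.0468 g


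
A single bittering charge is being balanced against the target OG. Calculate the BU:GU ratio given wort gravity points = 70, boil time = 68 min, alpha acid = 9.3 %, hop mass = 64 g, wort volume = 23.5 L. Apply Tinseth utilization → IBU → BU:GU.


U = 1.65·0.000125^(GP/1000)·(1−e^(−0.04t))/4.15;  IBU = (α/100)·m·U·1000/V;  BU:GU = IBU/GP
U = 1.65·0.000125^(70/1000)·(1−e^(−0.04·68))/4.15 = 0.1980
IBU = (9.3/100)·64·0.1980·1000/23.5 = 50.1441
BU:GU = 50.1441/70

0.7163


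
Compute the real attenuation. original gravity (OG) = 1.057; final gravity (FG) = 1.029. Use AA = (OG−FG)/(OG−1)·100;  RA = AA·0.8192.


AA = (1.057 − 1.029)/(1.057 − 1)·100 = 49.1228
RA = 49.1228·0.8192

40.2414 %


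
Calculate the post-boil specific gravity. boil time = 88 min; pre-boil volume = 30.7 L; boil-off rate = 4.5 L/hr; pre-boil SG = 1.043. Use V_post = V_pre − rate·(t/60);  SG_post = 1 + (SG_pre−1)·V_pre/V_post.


V_post = 30.7 − 4.5·(88/60) = 24.1000
SG_post = 1 + (1.043 − 1)·30.7/24.1000

1.0548


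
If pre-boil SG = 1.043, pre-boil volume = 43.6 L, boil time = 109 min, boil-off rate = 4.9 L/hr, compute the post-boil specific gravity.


V_post = V_pre − rate·(t/60);  SG_post = 1 + (SG_pre−1)·V_pre/V_post
V_post = 43.6 − 4.9·(109/60) = 34.6983
SG_post = 1 + (1.043 − 1)·43.6/34.6983

1.0540


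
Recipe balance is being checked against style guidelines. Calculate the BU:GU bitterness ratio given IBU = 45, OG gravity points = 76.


BU:GU = IBU / OG_points
BU:GU = 45 / 76

0.5921


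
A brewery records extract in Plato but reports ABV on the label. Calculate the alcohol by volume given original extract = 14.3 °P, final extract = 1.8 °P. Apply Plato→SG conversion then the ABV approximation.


SG = 259/(259 − P);  ABV = (OG − FG)·131.25
OG = 259/(259 − 14.3) = 1.0584
FG = 259/(259 − 1.8) = 1.0070
ABV = (1.0584 − 1.0070)·131.25

6.7516 % ABV


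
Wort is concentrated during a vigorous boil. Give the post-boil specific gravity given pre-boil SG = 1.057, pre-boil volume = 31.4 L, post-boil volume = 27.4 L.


SG_post = 1 + (SG_pre − 1)·V_pre/V_post
pts_pre = (1.057 − 1)·1000 = 57.0000
pts_post = 57.0000·31.4/27.4 = 65.3212
SG_post = 1 + 65.3212/1000

1.0653


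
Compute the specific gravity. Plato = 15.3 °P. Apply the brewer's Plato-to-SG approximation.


SG = 259/(259 − P)
SG = 259/(259 − 15.3)

1.0628


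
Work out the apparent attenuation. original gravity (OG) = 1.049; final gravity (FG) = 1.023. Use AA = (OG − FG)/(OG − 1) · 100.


AA = (1.049 − 1.023)/(1.049 − 1) · 100

53.0612 %


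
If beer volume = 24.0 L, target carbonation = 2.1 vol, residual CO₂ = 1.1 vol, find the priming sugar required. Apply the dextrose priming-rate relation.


sugar = (target − residual)·4.0·V
sugar = (2.1 − 1.1)·4.0·24.0

96.0000 g


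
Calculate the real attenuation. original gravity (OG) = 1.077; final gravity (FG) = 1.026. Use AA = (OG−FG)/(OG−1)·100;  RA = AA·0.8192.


AA = (1.077 − 1.026)/(1.077 − 1)·100 = 66.2338
RA = 66.2338·0.8192

54.2587 %


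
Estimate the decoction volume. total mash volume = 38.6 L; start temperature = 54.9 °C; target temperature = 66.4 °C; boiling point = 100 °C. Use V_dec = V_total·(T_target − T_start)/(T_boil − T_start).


V_dec = 38.6·(66.4 − 54.9)/(100 − 54.9)

9.8426 L


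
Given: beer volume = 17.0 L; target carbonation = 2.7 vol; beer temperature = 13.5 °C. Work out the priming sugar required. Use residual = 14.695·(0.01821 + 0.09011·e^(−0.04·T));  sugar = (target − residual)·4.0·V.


residual = 14.695·(0.01821 + 0.09011·e^(−0.04·13.5)) = 1.0393
sugar = (2.7 − 1.0393)·4.0·17.0

112.9309 g


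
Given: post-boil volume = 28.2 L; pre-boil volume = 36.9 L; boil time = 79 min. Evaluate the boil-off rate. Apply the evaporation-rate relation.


rate = (V_pre − V_post) / (t_min/60)
rate = (36.9 − 28.2) / (79/60)

6.6076 L/hr


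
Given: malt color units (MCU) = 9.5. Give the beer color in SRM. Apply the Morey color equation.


SRM = 1.4922 · MCU^0.6859
SRM = 1.4922 · 9.5^0.6859

6.9895 SRM


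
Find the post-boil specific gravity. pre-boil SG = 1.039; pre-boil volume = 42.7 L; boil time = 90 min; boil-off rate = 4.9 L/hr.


V_post = V_pre − rate·(t/60);  SG_post = 1 + (SG_pre−1)·V_pre/V_post
V_post = 42.7 − 4.9·(90/60) = 35.3500
SG_post = 1 + (1.039 − 1)·42.7/35.3500

1.0471


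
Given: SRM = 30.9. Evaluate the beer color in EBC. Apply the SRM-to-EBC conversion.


EBC = SRM · 1.97
EBC = 30.9 · 1.97

60.8730 EBC


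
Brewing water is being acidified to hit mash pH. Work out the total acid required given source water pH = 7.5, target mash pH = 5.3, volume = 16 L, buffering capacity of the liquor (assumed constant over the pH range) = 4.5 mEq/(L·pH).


acid = buffering capacity · (pH_source − pH_target) · V
acid = 4.5 · (7.5 − 5.3) · 16

158.4000 mEq


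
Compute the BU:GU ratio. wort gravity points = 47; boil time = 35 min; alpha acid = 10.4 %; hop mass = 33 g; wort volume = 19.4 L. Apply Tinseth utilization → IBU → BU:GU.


U = 1.65·0.000125^(GP/1000)·(1−e^(−0.04t))/4.15;  IBU = (α/100)·m·U·1000/V;  BU:GU = IBU/GP
U = 1.65·0.000125^(47/1000)·(1−e^(−0.04·35))/4.15 = 0.1963
IBU = (10.4/100)·33·0.1963·1000/19.4 = 34.7347
BU:GU = 34.7347/47

0.7390


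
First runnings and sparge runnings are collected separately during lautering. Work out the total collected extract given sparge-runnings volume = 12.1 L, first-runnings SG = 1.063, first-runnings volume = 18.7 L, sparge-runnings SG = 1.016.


total = Σ (SG_i − 1)·1000·V_i
first = (1.063 − 1)·1000·18.7 = 1178.1000
sparge = (1.016 − 1)·1000·12.1 = 193.6000
total = 1178.1000 + 193.6000

1371.7000 gravity·L


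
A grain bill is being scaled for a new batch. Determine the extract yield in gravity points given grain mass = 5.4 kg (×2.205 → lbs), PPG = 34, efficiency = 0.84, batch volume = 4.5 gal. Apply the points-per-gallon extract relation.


points = lbs × PPG × eff / vol
lbs = 5.4 × 2.205 = 11.9070
points = 11.9070 × 34 × 0.84 / 4.5

75.5698 points


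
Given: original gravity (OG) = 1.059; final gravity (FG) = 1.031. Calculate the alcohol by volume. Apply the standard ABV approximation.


ABV = (OG − FG) · 131.25
ABV = (1.059 − 1.031) · 131.25

3.6750 % ABV


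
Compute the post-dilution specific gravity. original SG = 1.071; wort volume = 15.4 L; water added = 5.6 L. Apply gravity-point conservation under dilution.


SG_new = 1 + (SG_old − 1)·V_old/(V_old + V_water)
pts = (1.071 − 1)·1000·15.4/(15.4 + 5.6) = 52.0667
SG_new = 1 + 52.0667/1000

1.0521


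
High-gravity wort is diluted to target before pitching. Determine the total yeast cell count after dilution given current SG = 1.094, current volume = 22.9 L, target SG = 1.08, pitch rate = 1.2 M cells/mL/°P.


V_w = V·((SG_c−1)/(SG_t−1)−1);  °P = 259 − 259/SG_t;  cells = rate·(V+V_w)·°P
V_w = 22.9·((1.094−1)/(1.08−1)−1) = 4.0075
V_final = 22.9 + 4.0075 = 26.9075
°P = 259 − 259/1.08 = 19.1852
cells = 1.2·26.9075·19.1852

619.4704 billion cells


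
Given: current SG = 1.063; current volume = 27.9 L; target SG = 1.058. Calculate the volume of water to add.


V_water = V·((SG_curr − 1)/(SG_target − 1) − 1)
V_water = 27.9·((1.063 − 1)/(1.058 − 1) − 1)

2.4052 L


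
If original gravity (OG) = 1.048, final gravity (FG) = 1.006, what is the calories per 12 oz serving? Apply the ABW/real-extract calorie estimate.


ABW = (OG−FG)·131.25·0.79/FG;  °P = 259 − 259/SG (for OG→OE and FG→AE);  RE = 0.1808·OE + 0.8192·AE;  Cal = (6.9·ABW + 4·(RE−0.1))·FG·3.55
ABW = (1.048 − 1.006)·131.25·0.79/1.006 = 4.3289
OE = 259 − 259/1.048 = 11.8626 °P
AE = 259 − 259/1.006 = 1.5447 °P
RE = 0.1808·11.8626 + 0.8192·1.5447 = 3.4102 °P
Cal = (6.9·4.3289 + 4·(3.4102−0.1))·1.006·3.55

153.9596 kcal


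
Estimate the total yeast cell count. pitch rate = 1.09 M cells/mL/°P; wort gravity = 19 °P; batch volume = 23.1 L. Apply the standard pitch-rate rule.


cells (billions) = rate · V_L · °P
cells = 1.09 · 23.1 · 19

478.4010 billion cells


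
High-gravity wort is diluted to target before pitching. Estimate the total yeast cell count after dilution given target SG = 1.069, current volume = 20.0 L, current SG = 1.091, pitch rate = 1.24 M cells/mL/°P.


V_w = V·((SG_c−1)/(SG_t−1)−1);  °P = 259 − 259/SG_t;  cells = rate·(V+V_w)·°P
V_w = 20.0·((1.091−1)/(1.069−1)−1) = 6.3768
V_final = 20.0 + 6.3768 = 26.3768
°P = 259 − 259/1.069 = 16.7175
cells = 1.24·26.3768·16.7175

546.7832 billion cells


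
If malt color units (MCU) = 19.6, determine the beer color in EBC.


SRM = 1.4922·MCU^0.6859;  EBC = SRM·1.97
SRM = 1.4922·19.6^0.6859 = 11.4864
EBC = 11.4864·1.97

22.6283 EBC


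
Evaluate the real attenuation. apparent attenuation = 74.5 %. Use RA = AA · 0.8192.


RA = 74.5 · 0.8192

61.0304 %


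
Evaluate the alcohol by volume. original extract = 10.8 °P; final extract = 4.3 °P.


SG = 259/(259 − P);  ABV = (OG − FG)·131.25
OG = 259/(259 − 10.8) = 1.0435
FG = 259/(259 − 4.3) = 1.0169
ABV = (1.0435 − 1.0169)·131.25

3.4953 % ABV


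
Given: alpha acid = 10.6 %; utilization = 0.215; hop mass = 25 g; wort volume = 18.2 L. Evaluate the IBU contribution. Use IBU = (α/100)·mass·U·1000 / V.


IBU = (10.6/100)·25·0.215·1000 / 18.2

31.3049 IBU


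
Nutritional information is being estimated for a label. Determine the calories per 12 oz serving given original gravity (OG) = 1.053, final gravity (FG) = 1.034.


ABW = (OG−FG)·131.25·0.79/FG;  °P = 259 − 259/SG (for OG→OE and FG→AE);  RE = 0.1808·OE + 0.8192·AE;  Cal = (6.9·ABW + 4·(RE−0.1))·FG·3.55
ABW = (1.053 − 1.034)·131.25·0.79/1.034 = 1.9053
OE = 259 − 259/1.053 = 13.0361 °P
AE = 259 − 259/1.034 = 8.5164 °P
RE = 0.1808·13.0361 + 0.8192·8.5164 = 9.3336 °P
Cal = (6.9·1.9053 + 4·(9.3336−0.1))·1.034·3.55

183.8317 kcal


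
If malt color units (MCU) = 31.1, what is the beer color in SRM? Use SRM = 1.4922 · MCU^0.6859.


SRM = 1.4922 · 31.1^0.6859

15.7656 SRM


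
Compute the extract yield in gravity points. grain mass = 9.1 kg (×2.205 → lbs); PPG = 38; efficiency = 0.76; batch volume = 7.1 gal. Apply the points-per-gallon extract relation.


points = lbs × PPG × eff / vol
lbs = 9.1 × 2.205 = 20.0655
points = 20.0655 × 38 × 0.76 / 7.1

81.6185 points


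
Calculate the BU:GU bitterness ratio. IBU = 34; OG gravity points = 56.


BU:GU = IBU / OG_points
BU:GU = 34 / 56

0.6071


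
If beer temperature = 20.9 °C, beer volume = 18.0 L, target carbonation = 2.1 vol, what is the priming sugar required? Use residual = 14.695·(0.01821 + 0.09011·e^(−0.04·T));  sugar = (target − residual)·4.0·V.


residual = 14.695·(0.01821 + 0.09011·e^(−0.04·20.9)) = 0.8415
sugar = (2.1 − 0.8415)·4.0·18.0

90.6089 g


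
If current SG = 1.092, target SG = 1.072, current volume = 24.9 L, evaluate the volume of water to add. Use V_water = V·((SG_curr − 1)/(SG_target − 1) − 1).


V_water = 24.9·((1.092 − 1)/(1.072 − 1) − 1)

6.9167 L


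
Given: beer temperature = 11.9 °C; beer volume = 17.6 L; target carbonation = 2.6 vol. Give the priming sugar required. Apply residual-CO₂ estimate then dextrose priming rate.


residual = 14.695·(0.01821 + 0.09011·e^(−0.04·T));  sugar = (target − residual)·4.0·V
residual = 14.695·(0.01821 + 0.09011·e^(−0.04·11.9)) = 1.0903
sugar = (2.6 − 1.0903)·4.0·17.6

106.2862 g


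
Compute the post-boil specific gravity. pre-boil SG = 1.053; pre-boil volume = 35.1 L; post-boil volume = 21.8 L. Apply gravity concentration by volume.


SG_post = 1 + (SG_pre − 1)·V_pre/V_post
pts_pre = (1.053 − 1)·1000 = 53.0000
pts_post = 53.0000·35.1/21.8 = 85.3349
SG_post = 1 + 85.3349/1000

1.0853


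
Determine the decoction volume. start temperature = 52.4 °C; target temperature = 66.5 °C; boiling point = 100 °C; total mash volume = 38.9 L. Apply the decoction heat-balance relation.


V_dec = V_total·(T_target − T_start)/(T_boil − T_start)
V_dec = 38.9·(66.5 − 52.4)/(100 − 52.4)

11.5229 L


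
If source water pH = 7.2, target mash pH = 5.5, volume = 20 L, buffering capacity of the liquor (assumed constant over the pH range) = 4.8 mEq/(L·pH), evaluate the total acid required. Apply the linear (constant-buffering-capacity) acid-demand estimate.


acid = buffering capacity · (pH_source − pH_target) · V
acid = 4.8 · (7.2 − 5.5) · 20

163.2000 mEq


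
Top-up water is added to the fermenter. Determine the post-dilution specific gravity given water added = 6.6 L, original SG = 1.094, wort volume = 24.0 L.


SG_new = 1 + (SG_old − 1)·V_old/(V_old + V_water)
pts = (1.094 − 1)·1000·24.0/(24.0 + 6.6) = 73.7255
SG_new = 1 + 73.7255/1000

1.0737


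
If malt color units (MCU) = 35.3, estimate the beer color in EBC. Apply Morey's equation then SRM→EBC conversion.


SRM = 1.4922·MCU^0.6859;  EBC = SRM·1.97
SRM = 1.4922·35.3^0.6859 = 17.1967
EBC = 17.1967·1.97

33.8775 EBC


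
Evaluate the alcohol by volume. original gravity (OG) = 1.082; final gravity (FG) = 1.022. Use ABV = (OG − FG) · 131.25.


ABV = (1.082 − 1.022) · 131.25

7.8750 % ABV


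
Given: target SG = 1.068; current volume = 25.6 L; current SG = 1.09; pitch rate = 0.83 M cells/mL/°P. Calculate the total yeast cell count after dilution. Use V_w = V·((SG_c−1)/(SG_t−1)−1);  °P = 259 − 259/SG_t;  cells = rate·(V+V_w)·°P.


V_w = 25.6·((1.09−1)/(1.068−1)−1) = 8.2824
V_final = 25.6 + 8.2824 = 33.8824
°P = 259 − 259/1.068 = 16.4906
cells = 0.83·33.8824·16.4906

463.7555 billion cells


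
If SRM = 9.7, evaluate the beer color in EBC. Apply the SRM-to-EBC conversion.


EBC = SRM · 1.97
EBC = 9.7 · 1.97

19.1090 EBC


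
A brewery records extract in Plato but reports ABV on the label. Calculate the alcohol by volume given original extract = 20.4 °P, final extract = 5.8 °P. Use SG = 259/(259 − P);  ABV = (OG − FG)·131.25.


OG = 259/(259 − 20.4) = 1.0855
FG = 259/(259 − 5.8) = 1.0229
ABV = (1.0855 − 1.0229)·131.25

8.2152 % ABV


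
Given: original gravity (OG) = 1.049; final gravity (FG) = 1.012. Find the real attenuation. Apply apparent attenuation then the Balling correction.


AA = (OG−FG)/(OG−1)·100;  RA = AA·0.8192
AA = (1.049 − 1.012)/(1.049 − 1)·100 = 75.5102
RA = 75.5102·0.8192

61.8580 %


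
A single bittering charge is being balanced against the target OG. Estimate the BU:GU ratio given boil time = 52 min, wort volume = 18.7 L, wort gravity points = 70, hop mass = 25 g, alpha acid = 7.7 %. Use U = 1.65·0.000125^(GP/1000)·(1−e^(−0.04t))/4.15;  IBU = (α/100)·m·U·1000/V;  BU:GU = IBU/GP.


U = 1.65·0.000125^(70/1000)·(1−e^(−0.04·52))/4.15 = 0.1855
IBU = (7.7/100)·25·0.1855·1000/18.7 = 19.0920
BU:GU = 19.0920/70

0.2727


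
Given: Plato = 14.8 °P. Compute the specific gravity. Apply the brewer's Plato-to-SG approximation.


SG = 259/(259 − P)
SG = 259/(259 − 14.8)

1.0606


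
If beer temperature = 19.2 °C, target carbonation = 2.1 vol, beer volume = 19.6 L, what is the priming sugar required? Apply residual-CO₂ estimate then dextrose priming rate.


residual = 14.695·(0.01821 + 0.09011·e^(−0.04·T));  sugar = (target − residual)·4.0·V
residual = 14.695·(0.01821 + 0.09011·e^(−0.04·19.2)) = 0.8819
sugar = (2.1 − 0.8819)·4.0·19.6

95.4967 g


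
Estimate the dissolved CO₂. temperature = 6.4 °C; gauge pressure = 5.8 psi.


vols = (P + 14.695)·(0.01821 + 0.09011·e^(−0.04·T))
vols = (5.8 + 14.695)·(0.01821 + 0.09011·e^(−0.04·6.4))

1.8029 volumes


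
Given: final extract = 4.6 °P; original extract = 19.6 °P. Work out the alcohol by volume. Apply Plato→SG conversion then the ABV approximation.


SG = 259/(259 − P);  ABV = (OG − FG)·131.25
OG = 259/(259 − 19.6) = 1.0819
FG = 259/(259 − 4.6) = 1.0181
ABV = (1.0819 − 1.0181)·131.25

8.3724 % ABV


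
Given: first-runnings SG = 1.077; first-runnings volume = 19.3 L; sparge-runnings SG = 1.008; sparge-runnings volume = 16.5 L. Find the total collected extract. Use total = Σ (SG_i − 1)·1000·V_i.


first = (1.077 − 1)·1000·19.3 = 1486.1000
sparge = (1.008 − 1)·1000·16.5 = 132.0000
total = 1486.1000 + 132.0000

1618.1000 gravity·L


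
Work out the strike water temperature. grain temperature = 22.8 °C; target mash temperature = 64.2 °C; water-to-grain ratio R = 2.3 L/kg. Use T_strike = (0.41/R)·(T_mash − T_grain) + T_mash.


T_strike = (0.41/2.3)·(64.2 − 22.8) + 64.2

71.5800 °C


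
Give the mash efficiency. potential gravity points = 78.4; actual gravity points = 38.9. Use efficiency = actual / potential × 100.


efficiency = 38.9 / 78.4 × 100

49.6173 %


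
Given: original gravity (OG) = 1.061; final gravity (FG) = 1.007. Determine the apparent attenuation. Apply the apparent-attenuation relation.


AA = (OG − FG)/(OG − 1) · 100
AA = (1.061 − 1.007)/(1.061 − 1) · 100

88.5246 %


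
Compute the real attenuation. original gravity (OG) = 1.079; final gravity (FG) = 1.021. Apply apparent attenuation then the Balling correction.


AA = (OG−FG)/(OG−1)·100;  RA = AA·0.8192
AA = (1.079 − 1.021)/(1.079 − 1)·100 = 73.4177
RA = 73.4177·0.8192

60.1438 %


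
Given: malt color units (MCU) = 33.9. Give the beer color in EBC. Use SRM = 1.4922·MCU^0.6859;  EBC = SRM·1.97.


SRM = 1.4922·33.9^0.6859 = 16.7260
EBC = 16.7260·1.97

32.9501 EBC


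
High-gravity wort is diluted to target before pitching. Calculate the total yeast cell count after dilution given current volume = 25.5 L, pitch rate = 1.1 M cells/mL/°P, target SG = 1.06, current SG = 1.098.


V_w = V·((SG_c−1)/(SG_t−1)−1);  °P = 259 − 259/SG_t;  cells = rate·(V+V_w)·°P
V_w = 25.5·((1.098−1)/(1.06−1)−1) = 16.1500
V_final = 25.5 + 16.1500 = 41.6500
°P = 259 − 259/1.06 = 14.6604
cells = 1.1·41.6500·14.6604

671.6652 billion cells


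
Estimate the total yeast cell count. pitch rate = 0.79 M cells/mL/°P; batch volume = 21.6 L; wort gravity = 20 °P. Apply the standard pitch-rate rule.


cells (billions) = rate · V_L · °P
cells = 0.79 · 21.6 · 20

341.2800 billion cells


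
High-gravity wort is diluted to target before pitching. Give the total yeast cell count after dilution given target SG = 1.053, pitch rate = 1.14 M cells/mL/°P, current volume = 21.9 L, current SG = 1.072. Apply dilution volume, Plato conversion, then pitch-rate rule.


V_w = V·((SG_c−1)/(SG_t−1)−1);  °P = 259 − 259/SG_t;  cells = rate·(V+V_w)·°P
V_w = 21.9·((1.072−1)/(1.053−1)−1) = 7.8509
V_final = 21.9 + 7.8509 = 29.7509
°P = 259 − 259/1.053 = 13.0361
cells = 1.14·29.7509·13.0361

442.1329 billion cells


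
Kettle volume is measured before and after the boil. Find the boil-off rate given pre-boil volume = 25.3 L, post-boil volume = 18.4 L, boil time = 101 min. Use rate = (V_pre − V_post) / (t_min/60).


rate = (25.3 − 18.4) / (101/60)

4.0990 L/hr


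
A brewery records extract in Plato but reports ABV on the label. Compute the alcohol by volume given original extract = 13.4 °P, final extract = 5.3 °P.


SG = 259/(259 − P);  ABV = (OG − FG)·131.25
OG = 259/(259 − 13.4) = 1.0546
FG = 259/(259 − 5.3) = 1.0209
ABV = (1.0546 − 1.0209)·131.25

4.4191 % ABV


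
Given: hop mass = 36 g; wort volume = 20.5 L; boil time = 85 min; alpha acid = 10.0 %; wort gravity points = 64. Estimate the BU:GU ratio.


U = 1.65·0.000125^(GP/1000)·(1−e^(−0.04t))/4.15;  IBU = (α/100)·m·U·1000/V;  BU:GU = IBU/GP
U = 1.65·0.000125^(64/1000)·(1−e^(−0.04·85))/4.15 = 0.2162
IBU = (10.0/100)·36·0.2162·1000/20.5 = 37.9704
BU:GU = 37.9704/64

0.5933


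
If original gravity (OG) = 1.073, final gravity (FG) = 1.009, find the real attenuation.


AA = (OG−FG)/(OG−1)·100;  RA = AA·0.8192
AA = (1.073 − 1.009)/(1.073 − 1)·100 = 87.6712
RA = 87.6712·0.8192

71.8203 %


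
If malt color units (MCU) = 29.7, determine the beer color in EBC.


SRM = 1.4922·MCU^0.6859;  EBC = SRM·1.97
SRM = 1.4922·29.7^0.6859 = 15.2753
EBC = 15.2753·1.97

30.0924 EBC


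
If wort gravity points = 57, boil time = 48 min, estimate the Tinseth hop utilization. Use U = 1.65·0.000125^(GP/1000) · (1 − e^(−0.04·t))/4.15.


bigness = 1.65·0.000125^(57/1000) = 0.9886
boil_factor = (1 − e^(−0.04·48))/4.15 = 0.2056
U = 0.9886 · 0.2056

0.2033


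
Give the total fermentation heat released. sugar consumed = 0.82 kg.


Q = m_sugar · 590 kJ/kg
Q = 0.82 · 590

483.8000 kJ


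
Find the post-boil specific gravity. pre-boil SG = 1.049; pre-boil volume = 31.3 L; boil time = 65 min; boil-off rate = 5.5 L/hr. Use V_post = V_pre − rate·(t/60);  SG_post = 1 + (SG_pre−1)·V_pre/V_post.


V_post = 31.3 − 5.5·(65/60) = 25.3417
SG_post = 1 + (1.049 − 1)·31.3/25.3417

1.0605


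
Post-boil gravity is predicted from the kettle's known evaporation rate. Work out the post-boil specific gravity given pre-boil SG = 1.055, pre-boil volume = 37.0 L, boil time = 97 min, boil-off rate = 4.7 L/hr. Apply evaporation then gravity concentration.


V_post = V_pre − rate·(t/60);  SG_post = 1 + (SG_pre−1)·V_pre/V_post
V_post = 37.0 − 4.7·(97/60) = 29.4017
SG_post = 1 + (1.055 − 1)·37.0/29.4017

1.0692


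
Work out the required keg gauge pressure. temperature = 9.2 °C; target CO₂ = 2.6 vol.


psi = vols/(0.01821 + 0.09011·e^(−0.04·T)) − 14.695
psi = 2.6/(0.01821 + 0.09011·e^(−0.04·9.2)) − 14.695

17.5724 psi


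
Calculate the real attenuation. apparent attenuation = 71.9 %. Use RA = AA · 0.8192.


RA = 71.9 · 0.8192

58.9005 %


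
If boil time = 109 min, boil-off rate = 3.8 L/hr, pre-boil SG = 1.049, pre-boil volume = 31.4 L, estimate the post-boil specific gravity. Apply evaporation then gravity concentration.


V_post = V_pre − rate·(t/60);  SG_post = 1 + (SG_pre−1)·V_pre/V_post
V_post = 31.4 − 3.8·(109/60) = 24.4967
SG_post = 1 + (1.049 − 1)·31.4/24.4967

1.0628


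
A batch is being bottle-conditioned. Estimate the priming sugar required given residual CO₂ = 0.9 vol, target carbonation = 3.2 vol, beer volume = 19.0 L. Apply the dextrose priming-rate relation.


sugar = (target − residual)·4.0·V
sugar = (3.2 − 0.9)·4.0·19.0

174.8000 g


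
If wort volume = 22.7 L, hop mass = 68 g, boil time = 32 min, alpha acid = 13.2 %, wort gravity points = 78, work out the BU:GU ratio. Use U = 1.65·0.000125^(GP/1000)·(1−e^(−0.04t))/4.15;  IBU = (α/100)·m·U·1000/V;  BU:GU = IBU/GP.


U = 1.65·0.000125^(78/1000)·(1−e^(−0.04·32))/4.15 = 0.1424
IBU = (13.2/100)·68·0.1424·1000/22.7 = 56.3075
BU:GU = 56.3075/78

0.7219


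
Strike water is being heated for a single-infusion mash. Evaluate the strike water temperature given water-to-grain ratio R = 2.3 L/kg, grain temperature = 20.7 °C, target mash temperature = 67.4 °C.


T_strike = (0.41/R)·(T_mash − T_grain) + T_mash
T_strike = (0.41/2.3)·(67.4 − 20.7) + 67.4

75.7248 °C


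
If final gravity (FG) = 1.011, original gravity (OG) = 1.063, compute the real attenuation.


AA = (OG−FG)/(OG−1)·100;  RA = AA·0.8192
AA = (1.063 − 1.011)/(1.063 − 1)·100 = 82.5397
RA = 82.5397·0.8192

67.6165 %


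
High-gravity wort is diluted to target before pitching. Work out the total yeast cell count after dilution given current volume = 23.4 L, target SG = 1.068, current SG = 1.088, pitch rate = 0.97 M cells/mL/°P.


V_w = V·((SG_c−1)/(SG_t−1)−1);  °P = 259 − 259/SG_t;  cells = rate·(V+V_w)·°P
V_w = 23.4·((1.088−1)/(1.068−1)−1) = 6.8824
V_final = 23.4 + 6.8824 = 30.2824
°P = 259 − 259/1.068 = 16.4906
cells = 0.97·30.2824·16.4906

484.3940 billion cells


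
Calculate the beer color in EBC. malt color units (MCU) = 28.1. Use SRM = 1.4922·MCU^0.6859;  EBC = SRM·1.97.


SRM = 1.4922·28.1^0.6859 = 14.7060
EBC = 14.7060·1.97

28.9708 EBC


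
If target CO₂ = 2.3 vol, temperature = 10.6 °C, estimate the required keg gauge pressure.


psi = vols/(0.01821 + 0.09011·e^(−0.04·T)) − 14.695
psi = 2.3/(0.01821 + 0.09011·e^(−0.04·10.6)) − 14.695

15.1054 psi


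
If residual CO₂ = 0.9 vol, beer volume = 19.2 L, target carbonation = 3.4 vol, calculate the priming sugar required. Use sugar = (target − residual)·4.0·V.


sugar = (3.4 − 0.9)·4.0·19.2

192.0000 g


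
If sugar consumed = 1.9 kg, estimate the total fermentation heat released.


Q = m_sugar · 590 kJ/kg
Q = 1.9 · 590

1121.0000 kJ


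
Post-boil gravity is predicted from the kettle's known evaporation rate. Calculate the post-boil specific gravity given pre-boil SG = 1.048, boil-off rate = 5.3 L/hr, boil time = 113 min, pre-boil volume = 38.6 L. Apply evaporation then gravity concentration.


V_post = V_pre − rate·(t/60);  SG_post = 1 + (SG_pre−1)·V_pre/V_post
V_post = 38.6 − 5.3·(113/60) = 28.6183
SG_post = 1 + (1.048 − 1)·38.6/28.6183

1.0647


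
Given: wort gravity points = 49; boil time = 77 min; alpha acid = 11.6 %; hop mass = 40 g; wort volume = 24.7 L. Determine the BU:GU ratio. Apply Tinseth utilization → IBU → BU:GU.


U = 1.65·0.000125^(GP/1000)·(1−e^(−0.04t))/4.15;  IBU = (α/100)·m·U·1000/V;  BU:GU = IBU/GP
U = 1.65·0.000125^(49/1000)·(1−e^(−0.04·77))/4.15 = 0.2442
IBU = (11.6/100)·40·0.2442·1000/24.7 = 45.8746
BU:GU = 45.8746/49

0.9362
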